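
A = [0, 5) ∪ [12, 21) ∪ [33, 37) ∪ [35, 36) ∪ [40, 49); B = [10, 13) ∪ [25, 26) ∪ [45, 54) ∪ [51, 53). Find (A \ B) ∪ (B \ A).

[0, 5) ∪ [10, 12) ∪ [13, 21) ∪ [25, 26) ∪ [33, 37) ∪ [40, 45) ∪ [49, 54)

A, merged: [0, 5), [12, 21), [33, 37), [40, 49).
B, merged: [10, 13), [25, 26), [45, 54).
Only in the first: [0, 5), [13, 21), [33, 37), [40, 45).
Only in the second: [10, 12), [25, 26), [49, 54).
Together these are the periods covered by exactly one.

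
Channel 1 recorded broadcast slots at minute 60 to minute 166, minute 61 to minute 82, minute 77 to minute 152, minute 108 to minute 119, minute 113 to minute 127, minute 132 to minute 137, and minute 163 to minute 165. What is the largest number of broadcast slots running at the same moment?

Walk the sorted start/end points keeping a running depth.
The depth first hits 4 at minute 113.

4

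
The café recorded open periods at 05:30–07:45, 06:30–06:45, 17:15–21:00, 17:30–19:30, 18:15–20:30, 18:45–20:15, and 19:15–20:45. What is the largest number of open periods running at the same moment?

Walk the sorted start/end points keeping a running depth.
The depth first hits 5 at 19:15.

5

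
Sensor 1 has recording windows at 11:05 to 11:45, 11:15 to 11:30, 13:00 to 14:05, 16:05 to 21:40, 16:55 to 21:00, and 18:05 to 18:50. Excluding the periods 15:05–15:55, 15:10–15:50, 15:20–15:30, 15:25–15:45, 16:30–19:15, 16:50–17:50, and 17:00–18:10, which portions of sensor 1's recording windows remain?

A, merged: 11:05-11:45, 13:00-14:05, 16:05-21:40.
B, merged: 15:05-15:55, 16:30-19:15.
11:05-11:45 is untouched.
13:00-14:05 is untouched.
16:05-21:40 with B removed leaves 16:05-16:30, 19:15-21:40.

11:05-11:45, 13:00-14:05, 16:05-16:30, 19:15-21:40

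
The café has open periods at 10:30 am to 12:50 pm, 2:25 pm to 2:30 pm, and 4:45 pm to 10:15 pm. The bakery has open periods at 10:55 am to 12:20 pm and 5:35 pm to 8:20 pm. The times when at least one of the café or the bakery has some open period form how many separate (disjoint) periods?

3

A ∪ B = 10:30 am–12:50 pm, 2:25 pm–2:30 pm, 4:45 pm–10:15 pm.
That is 3 disjoint pieces.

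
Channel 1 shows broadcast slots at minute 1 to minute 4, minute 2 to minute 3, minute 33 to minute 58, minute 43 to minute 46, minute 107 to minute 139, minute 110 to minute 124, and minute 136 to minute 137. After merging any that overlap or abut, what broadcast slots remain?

minute 2 to minute 3 overlaps/touches minute 1 to minute 4 → extend to minute 1 to minute 4.
minute 33 to minute 58 is disjoint → start new block.
minute 43 to minute 46 overlaps/touches minute 33 to minute 58 → extend to minute 33 to minute 58.
minute 107 to minute 139 is disjoint → start new block.
minute 110 to minute 124 overlaps/touches minute 107 to minute 139 → extend to minute 107 to minute 139.
minute 136 to minute 137 overlaps/touches minute 107 to minute 139 → extend to minute 107 to minute 139.

minute 1 to minute 4, minute 33 to minute 58, minute 107 to minute 139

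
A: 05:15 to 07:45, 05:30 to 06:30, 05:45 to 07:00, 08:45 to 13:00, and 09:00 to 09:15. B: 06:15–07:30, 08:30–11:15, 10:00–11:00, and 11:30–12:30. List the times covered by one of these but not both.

05:15–06:15, 07:30–07:45, 08:30–08:45, 11:15–11:30, 12:30–13:00

Merge the first list: 05:15–07:45, 08:45–13:00.
Merge the second list: 06:15–07:30, 08:30–11:15, 11:30–12:30.
Only in the first: 05:15–06:15, 07:30–07:45, 11:15–11:30, 12:30–13:00.
Only in the second: 08:30–08:45.
Together these are the periods covered by exactly one.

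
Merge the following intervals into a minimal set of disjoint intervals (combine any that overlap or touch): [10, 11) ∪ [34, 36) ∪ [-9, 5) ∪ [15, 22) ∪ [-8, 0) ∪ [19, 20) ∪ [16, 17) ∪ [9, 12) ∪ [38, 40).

[-9, 5) ∪ [9, 12) ∪ [15, 22) ∪ [34, 36) ∪ [38, 40)

Sort by start: [-9, 5), [-8, 0), [9, 12), [10, 11), [15, 22), [16, 17), [19, 20), [34, 36), [38, 40).
[-8, 0) overlaps/touches [-9, 5) → extend to [-9, 5).
[9, 12) is disjoint → start new block.
[10, 11) overlaps/touches [9, 12) → extend to [9, 12).
[15, 22) is disjoint → start new block.
[16, 17) overlaps/touches [15, 22) → extend to [15, 22).
[19, 20) overlaps/touches [15, 22) → extend to [15, 22).
[34, 36) is disjoint → start new block.
[38, 40) is disjoint → start new block.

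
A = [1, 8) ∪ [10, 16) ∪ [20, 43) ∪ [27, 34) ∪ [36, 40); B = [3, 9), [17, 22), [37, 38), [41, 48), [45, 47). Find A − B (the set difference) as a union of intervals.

[1, 3) ∪ [10, 16) ∪ [22, 37) ∪ [38, 41)

A, merged: [1, 8), [10, 16), [20, 43).
B, merged: [3, 9), [17, 22), [37, 38), [41, 48).
[1, 8) with B removed leaves [1, 3).
[10, 16) is untouched.
[20, 43) with B removed leaves [22, 37), [38, 41).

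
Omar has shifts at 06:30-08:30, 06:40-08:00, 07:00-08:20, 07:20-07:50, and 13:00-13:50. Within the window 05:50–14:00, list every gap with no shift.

05:50–06:30, 08:30–13:00, 13:50–14:00

Covered (merged): 06:30–08:30, 13:00–13:50.
Complement within 05:50–14:00: 05:50–06:30, 08:30–13:00, 13:50–14:00.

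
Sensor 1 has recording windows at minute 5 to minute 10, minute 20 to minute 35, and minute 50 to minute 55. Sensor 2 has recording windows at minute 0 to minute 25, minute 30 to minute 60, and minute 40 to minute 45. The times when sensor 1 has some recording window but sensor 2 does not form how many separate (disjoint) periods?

1

Merge the second list: minute 0 to minute 25, minute 30 to minute 60.
A \ B = minute 25 to minute 30.
That is 1 disjoint piece.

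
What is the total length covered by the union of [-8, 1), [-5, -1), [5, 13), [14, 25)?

Merged: [-8, 1), [5, 13), [14, 25).
Lengths: 9 + 8 + 11 = 28.

28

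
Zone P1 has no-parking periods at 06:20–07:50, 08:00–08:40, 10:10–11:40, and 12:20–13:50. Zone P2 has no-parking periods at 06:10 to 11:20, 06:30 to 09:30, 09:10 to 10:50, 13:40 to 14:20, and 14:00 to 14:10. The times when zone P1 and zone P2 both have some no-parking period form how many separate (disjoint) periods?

4

Merge the second list: 06:10-11:20, 13:40-14:20.
A ∩ B = 06:20-07:50, 08:00-08:40, 10:10-11:20, 13:40-13:50.
That is 4 disjoint pieces.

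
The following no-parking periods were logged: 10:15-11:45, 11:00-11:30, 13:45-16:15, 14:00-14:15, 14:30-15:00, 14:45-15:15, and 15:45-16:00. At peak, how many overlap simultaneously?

3

Sweep endpoints in order; track running count of active intervals.
Peak of 3 reached at 14:45.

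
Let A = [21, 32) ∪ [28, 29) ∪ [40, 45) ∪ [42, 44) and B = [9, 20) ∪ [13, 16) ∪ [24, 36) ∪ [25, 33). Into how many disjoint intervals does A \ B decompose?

A, merged: [21, 32), [40, 45).
B, merged: [9, 20), [24, 36).
A \ B = [21, 24), [40, 45).
That is 2 disjoint pieces.

2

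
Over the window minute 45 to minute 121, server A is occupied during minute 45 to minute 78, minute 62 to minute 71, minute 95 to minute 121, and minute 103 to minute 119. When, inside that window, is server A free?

The merged coverage is minute 45 to minute 78, minute 95 to minute 121.
Gaps within minute 45 to minute 121: minute 78 to minute 95.

minute 78 to minute 95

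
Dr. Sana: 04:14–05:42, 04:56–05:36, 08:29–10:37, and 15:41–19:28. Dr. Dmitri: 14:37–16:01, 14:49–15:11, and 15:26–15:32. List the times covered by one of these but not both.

04:14–05:42, 08:29–10:37, 14:37–15:41, 16:01–19:28

Merge the first list: 04:14–05:42, 08:29–10:37, 15:41–19:28.
Merge the second list: 14:37–16:01.
A \ B = 04:14–05:42, 08:29–10:37, 16:01–19:28.
B \ A = 14:37–15:41.
Union of the two gives the symmetric difference.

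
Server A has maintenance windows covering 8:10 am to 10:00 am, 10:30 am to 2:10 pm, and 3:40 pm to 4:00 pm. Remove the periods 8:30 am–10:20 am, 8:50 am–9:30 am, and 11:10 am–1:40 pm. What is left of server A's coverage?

Second set merges to 8:30 am-10:20 am, 11:10 am-1:40 pm.
8:10 am-10:00 am minus B → 8:10 am-8:30 am.
10:30 am-2:10 pm minus B → 10:30 am-11:10 am, 1:40 pm-2:10 pm.
3:40 pm-4:00 pm: no B overlap → unchanged.

8:10 am-8:30 am, 10:30 am-11:10 am, 1:40 pm-2:10 pm, 3:40 pm-4:00 pm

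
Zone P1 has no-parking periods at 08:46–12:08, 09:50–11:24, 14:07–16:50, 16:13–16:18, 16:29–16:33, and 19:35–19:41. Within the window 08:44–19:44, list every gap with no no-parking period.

08:44-08:46, 12:08-14:07, 16:50-19:35, 19:41-19:44

The merged coverage is 08:46-12:08, 14:07-16:50, 19:35-19:41.
Uncovered inside 08:44-19:44: 08:44-08:46, 12:08-14:07, 16:50-19:35, 19:41-19:44.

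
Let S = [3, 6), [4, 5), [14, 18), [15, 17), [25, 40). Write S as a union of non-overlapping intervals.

[3, 6) ∪ [14, 18) ∪ [25, 40)

[4, 5) overlaps/touches [3, 6) → extend to [3, 6).
[14, 18) is disjoint → start new block.
[15, 17) overlaps/touches [14, 18) → extend to [14, 18).
[25, 40) is disjoint → start new block.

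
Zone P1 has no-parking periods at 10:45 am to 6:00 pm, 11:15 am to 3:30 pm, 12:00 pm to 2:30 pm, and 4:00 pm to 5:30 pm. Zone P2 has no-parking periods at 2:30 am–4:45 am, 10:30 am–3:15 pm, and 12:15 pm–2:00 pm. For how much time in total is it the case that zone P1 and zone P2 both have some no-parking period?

First set merges to 10:45 am-6:00 pm.
Second set merges to 2:30 am-4:45 am, 10:30 am-3:15 pm.
A ∩ B = 10:45 am-3:15 pm.
Total: 4 h 30 min.

4 h 30 min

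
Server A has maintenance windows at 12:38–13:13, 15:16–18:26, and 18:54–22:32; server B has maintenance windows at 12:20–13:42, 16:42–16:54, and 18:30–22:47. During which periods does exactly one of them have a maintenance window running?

12:20–12:38, 13:13–13:42, 15:16–16:42, 16:54–18:26, 18:30–18:54, 22:32–22:47

A \ B = 15:16–16:42, 16:54–18:26.
B \ A = 12:20–12:38, 13:13–13:42, 18:30–18:54, 22:32–22:47.
Union of the two gives the symmetric difference.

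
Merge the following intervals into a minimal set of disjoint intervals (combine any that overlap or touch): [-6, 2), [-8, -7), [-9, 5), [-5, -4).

[-9, 5)

Sort by start: [-9, 5), [-8, -7), [-6, 2), [-5, -4).
[-8, -7) overlaps/touches [-9, 5) → extend to [-9, 5).
[-6, 2) overlaps/touches [-9, 5) → extend to [-9, 5).
[-5, -4) overlaps/touches [-9, 5) → extend to [-9, 5).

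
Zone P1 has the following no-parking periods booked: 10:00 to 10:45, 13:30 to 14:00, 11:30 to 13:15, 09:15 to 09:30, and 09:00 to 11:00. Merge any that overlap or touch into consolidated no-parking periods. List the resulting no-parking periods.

Sort by start: 09:00–11:00, 09:15–09:30, 10:00–10:45, 11:30–13:15, 13:30–14:00.
09:15–09:30 overlaps/touches 09:00–11:00 → extend to 09:00–11:00.
10:00–10:45 overlaps/touches 09:00–11:00 → extend to 09:00–11:00.
11:30–13:15 is disjoint → start new block.
13:30–14:00 is disjoint → start new block.

09:00–11:00, 11:30–13:15, 13:30–14:00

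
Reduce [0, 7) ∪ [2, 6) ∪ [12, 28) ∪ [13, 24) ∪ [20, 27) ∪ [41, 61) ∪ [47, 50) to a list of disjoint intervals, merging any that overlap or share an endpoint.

[2, 6) overlaps/touches [0, 7) → extend to [0, 7).
[12, 28) is disjoint → start new block.
[13, 24) overlaps/touches [12, 28) → extend to [12, 28).
[20, 27) overlaps/touches [12, 28) → extend to [12, 28).
[41, 61) is disjoint → start new block.
[47, 50) overlaps/touches [41, 61) → extend to [41, 61).

[0, 7) ∪ [12, 28) ∪ [41, 61)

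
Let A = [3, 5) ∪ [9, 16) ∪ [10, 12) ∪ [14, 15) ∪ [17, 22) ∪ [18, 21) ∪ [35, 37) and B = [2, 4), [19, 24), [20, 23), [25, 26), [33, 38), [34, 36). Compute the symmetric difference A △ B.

[2, 3) ∪ [4, 5) ∪ [9, 16) ∪ [17, 19) ∪ [22, 24) ∪ [25, 26) ∪ [33, 35) ∪ [37, 38)

First set merges to [3, 5), [9, 16), [17, 22), [35, 37).
Second set merges to [2, 4), [19, 24), [25, 26), [33, 38).
A but not B: [4, 5), [9, 16), [17, 19).
B but not A: [2, 3), [22, 24), [25, 26), [33, 35), [37, 38).
Combining gives A △ B.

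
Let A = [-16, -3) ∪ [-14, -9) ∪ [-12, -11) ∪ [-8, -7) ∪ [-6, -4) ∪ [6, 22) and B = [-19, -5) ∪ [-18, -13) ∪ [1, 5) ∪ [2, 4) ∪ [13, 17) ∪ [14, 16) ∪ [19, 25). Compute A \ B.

[-5, -3) ∪ [6, 13) ∪ [17, 19)

Merge the first list: [-16, -3), [6, 22).
Merge the second list: [-19, -5), [1, 5), [13, 17), [19, 25).
[-16, -3) minus B → [-5, -3).
[6, 22) minus B → [6, 13), [17, 19).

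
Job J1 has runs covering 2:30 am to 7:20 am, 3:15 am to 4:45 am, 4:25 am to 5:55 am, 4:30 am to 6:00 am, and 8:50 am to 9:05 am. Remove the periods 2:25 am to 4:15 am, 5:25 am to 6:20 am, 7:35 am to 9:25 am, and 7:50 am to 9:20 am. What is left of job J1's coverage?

A, merged: 2:30 am-7:20 am, 8:50 am-9:05 am.
B, merged: 2:25 am-4:15 am, 5:25 am-6:20 am, 7:35 am-9:25 am.
2:30 am-7:20 am with B removed leaves 4:15 am-5:25 am, 6:20 am-7:20 am.
8:50 am-9:05 am lies entirely inside B → drops out.

4:15 am-5:25 am, 6:20 am-7:20 am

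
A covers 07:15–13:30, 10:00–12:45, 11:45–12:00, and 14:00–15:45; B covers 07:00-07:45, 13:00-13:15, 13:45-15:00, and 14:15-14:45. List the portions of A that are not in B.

07:45-13:00, 13:15-13:30, 15:00-15:45

A, merged: 07:15-13:30, 14:00-15:45.
B, merged: 07:00-07:45, 13:00-13:15, 13:45-15:00.
07:15-13:30 minus B → 07:45-13:00, 13:15-13:30.
14:00-15:45 minus B → 15:00-15:45.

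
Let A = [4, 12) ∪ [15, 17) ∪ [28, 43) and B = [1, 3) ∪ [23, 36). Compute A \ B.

[4, 12) is untouched.
[15, 17) is untouched.
[28, 43) with B removed leaves [36, 43).

[4, 12) ∪ [15, 17) ∪ [36, 43)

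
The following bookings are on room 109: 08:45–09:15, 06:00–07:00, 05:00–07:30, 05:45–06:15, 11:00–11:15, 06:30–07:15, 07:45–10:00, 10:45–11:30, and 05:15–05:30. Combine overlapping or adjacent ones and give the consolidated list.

Sort by start: 05:00–07:30, 05:15–05:30, 05:45–06:15, 06:00–07:00, 06:30–07:15, 07:45–10:00, 08:45–09:15, 10:45–11:30, 11:00–11:15.
05:15–05:30 overlaps/touches 05:00–07:30 → extend to 05:00–07:30.
05:45–06:15 overlaps/touches 05:00–07:30 → extend to 05:00–07:30.
06:00–07:00 overlaps/touches 05:00–07:30 → extend to 05:00–07:30.
06:30–07:15 overlaps/touches 05:00–07:30 → extend to 05:00–07:30.
07:45–10:00 is disjoint → start new block.
08:45–09:15 overlaps/touches 07:45–10:00 → extend to 07:45–10:00.
10:45–11:30 is disjoint → start new block.
11:00–11:15 overlaps/touches 10:45–11:30 → extend to 10:45–11:30.

05:00–07:30, 07:45–10:00, 10:45–11:30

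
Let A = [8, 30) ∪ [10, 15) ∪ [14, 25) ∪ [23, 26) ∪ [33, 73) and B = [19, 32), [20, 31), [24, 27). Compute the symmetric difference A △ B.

[8, 19) ∪ [30, 32) ∪ [33, 73)

First set merges to [8, 30), [33, 73).
Second set merges to [19, 32).
A but not B: [8, 19), [33, 73).
B but not A: [30, 32).
Combining gives A △ B.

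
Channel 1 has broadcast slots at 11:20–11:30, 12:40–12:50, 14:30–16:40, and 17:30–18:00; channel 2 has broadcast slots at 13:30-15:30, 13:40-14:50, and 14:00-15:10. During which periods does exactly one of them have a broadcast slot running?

11:20-11:30, 12:40-12:50, 13:30-14:30, 15:30-16:40, 17:30-18:00

Merge the second list: 13:30-15:30.
A but not B: 11:20-11:30, 12:40-12:50, 15:30-16:40, 17:30-18:00.
B but not A: 13:30-14:30.
Combining gives A △ B.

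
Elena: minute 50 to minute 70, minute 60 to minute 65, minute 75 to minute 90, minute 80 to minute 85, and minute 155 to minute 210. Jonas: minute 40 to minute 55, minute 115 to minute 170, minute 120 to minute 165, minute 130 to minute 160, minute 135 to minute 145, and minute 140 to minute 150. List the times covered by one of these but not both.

minute 40 to minute 50, minute 55 to minute 70, minute 75 to minute 90, minute 115 to minute 155, minute 170 to minute 210

A, merged: minute 50 to minute 70, minute 75 to minute 90, minute 155 to minute 210.
B, merged: minute 40 to minute 55, minute 115 to minute 170.
A \ B = minute 55 to minute 70, minute 75 to minute 90, minute 170 to minute 210.
B \ A = minute 40 to minute 50, minute 115 to minute 155.
Union of the two gives the symmetric difference.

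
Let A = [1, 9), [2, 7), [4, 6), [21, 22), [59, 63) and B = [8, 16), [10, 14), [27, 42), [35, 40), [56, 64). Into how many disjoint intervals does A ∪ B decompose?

4

A, merged: [1, 9), [21, 22), [59, 63).
B, merged: [8, 16), [27, 42), [56, 64).
A ∪ B = [1, 16), [21, 22), [27, 42), [56, 64).
That is 4 disjoint pieces.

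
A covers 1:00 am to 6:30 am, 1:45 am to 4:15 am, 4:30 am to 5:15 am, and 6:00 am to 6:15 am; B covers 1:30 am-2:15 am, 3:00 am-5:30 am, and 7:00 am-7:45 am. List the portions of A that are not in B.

A, merged: 1:00 am-6:30 am.
1:00 am-6:30 am \ B = 1:00 am-1:30 am, 2:15 am-3:00 am, 5:30 am-6:30 am.

1:00 am-1:30 am, 2:15 am-3:00 am, 5:30 am-6:30 am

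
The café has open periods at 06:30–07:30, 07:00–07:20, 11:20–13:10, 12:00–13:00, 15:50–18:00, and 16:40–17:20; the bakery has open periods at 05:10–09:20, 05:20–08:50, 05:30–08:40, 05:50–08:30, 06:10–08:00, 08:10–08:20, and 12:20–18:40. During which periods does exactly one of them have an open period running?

05:10–06:30, 07:30–09:20, 11:20–12:20, 13:10–15:50, 18:00–18:40

First set merges to 06:30–07:30, 11:20–13:10, 15:50–18:00.
Second set merges to 05:10–09:20, 12:20–18:40.
Only in the first: 11:20–12:20.
Only in the second: 05:10–06:30, 07:30–09:20, 13:10–15:50, 18:00–18:40.
Together these are the periods covered by exactly one.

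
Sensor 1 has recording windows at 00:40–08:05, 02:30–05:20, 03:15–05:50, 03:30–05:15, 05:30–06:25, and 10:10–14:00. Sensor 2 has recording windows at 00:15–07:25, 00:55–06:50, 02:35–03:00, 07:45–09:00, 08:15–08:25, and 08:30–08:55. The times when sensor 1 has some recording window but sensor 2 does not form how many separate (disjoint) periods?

First set merges to 00:40–08:05, 10:10–14:00.
Second set merges to 00:15–07:25, 07:45–09:00.
A \ B = 07:25–07:45, 10:10–14:00.
That is 2 disjoint pieces.

2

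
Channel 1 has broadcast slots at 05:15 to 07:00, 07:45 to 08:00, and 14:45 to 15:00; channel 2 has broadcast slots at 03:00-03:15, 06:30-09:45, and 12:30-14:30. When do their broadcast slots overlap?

05:15–07:00 ∩ B → 06:30–07:00.
07:45–08:00 ∩ B → 07:45–08:00.
14:45–15:00 meets no B interval.

06:30–07:00, 07:45–08:00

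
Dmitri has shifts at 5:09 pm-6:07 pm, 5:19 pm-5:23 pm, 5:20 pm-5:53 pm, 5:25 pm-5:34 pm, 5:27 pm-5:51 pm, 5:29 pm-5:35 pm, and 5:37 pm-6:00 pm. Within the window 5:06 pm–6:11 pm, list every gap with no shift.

The merged coverage is 5:09 pm–6:07 pm.
Uncovered inside 5:06 pm–6:11 pm: 5:06 pm–5:09 pm, 6:07 pm–6:11 pm.

5:06 pm–5:09 pm, 6:07 pm–6:11 pm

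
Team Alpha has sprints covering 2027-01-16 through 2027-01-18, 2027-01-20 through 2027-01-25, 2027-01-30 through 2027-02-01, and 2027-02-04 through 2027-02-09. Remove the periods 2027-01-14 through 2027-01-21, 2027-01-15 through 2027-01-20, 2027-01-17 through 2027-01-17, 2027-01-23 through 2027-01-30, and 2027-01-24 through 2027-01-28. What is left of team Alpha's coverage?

Second set merges to 2027-01-14 through 2027-01-21, 2027-01-23 through 2027-01-30.
2027-01-16 through 2027-01-18: entirely removed.
2027-01-20 through 2027-01-25 \ B = 2027-01-22 through 2027-01-22.
2027-01-30 through 2027-02-01 \ B = 2027-01-31 through 2027-02-01.
2027-02-04 through 2027-02-09: nothing removed.

2027-01-22 through 2027-01-22, 2027-01-31 through 2027-02-01, 2027-02-04 through 2027-02-09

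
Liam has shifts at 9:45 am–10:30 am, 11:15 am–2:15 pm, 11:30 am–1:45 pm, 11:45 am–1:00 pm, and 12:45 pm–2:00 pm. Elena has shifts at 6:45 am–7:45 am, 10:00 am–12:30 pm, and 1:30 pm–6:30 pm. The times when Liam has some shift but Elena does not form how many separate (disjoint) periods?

Merge the first list: 9:45 am-10:30 am, 11:15 am-2:15 pm.
A \ B = 9:45 am-10:00 am, 12:30 pm-1:30 pm.
That is 2 disjoint pieces.

2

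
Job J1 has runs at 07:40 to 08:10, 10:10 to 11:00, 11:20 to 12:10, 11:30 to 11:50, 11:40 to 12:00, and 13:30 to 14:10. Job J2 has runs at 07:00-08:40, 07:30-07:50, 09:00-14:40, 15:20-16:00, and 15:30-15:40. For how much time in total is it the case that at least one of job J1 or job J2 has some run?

8 h

A, merged: 07:40–08:10, 10:10–11:00, 11:20–12:10, 13:30–14:10.
B, merged: 07:00–08:40, 09:00–14:40, 15:20–16:00.
A ∪ B = 07:00–08:40, 09:00–14:40, 15:20–16:00.
Total: 1 h 40 min + 5 h 40 min + 40 min = 8 h.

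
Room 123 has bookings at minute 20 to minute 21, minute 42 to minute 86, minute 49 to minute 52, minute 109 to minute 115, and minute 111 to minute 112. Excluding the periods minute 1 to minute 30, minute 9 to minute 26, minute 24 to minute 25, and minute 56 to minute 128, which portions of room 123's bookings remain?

minute 42 to minute 56

A, merged: minute 20 to minute 21, minute 42 to minute 86, minute 109 to minute 115.
B, merged: minute 1 to minute 30, minute 56 to minute 128.
minute 20 to minute 21 lies entirely inside B → drops out.
minute 42 to minute 86 with B removed leaves minute 42 to minute 56.
minute 109 to minute 115 lies entirely inside B → drops out.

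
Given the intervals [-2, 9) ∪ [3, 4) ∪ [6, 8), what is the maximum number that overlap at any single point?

Walk the sorted start/end points keeping a running depth.
The depth first hits 2 at 3.

2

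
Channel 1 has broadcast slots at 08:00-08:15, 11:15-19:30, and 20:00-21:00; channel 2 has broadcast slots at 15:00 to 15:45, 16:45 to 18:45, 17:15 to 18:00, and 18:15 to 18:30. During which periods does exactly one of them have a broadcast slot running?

Merge the second list: 15:00–15:45, 16:45–18:45.
A but not B: 08:00–08:15, 11:15–15:00, 15:45–16:45, 18:45–19:30, 20:00–21:00.
B but not A: none.
Combining gives A △ B.

08:00–08:15, 11:15–15:00, 15:45–16:45, 18:45–19:30, 20:00–21:00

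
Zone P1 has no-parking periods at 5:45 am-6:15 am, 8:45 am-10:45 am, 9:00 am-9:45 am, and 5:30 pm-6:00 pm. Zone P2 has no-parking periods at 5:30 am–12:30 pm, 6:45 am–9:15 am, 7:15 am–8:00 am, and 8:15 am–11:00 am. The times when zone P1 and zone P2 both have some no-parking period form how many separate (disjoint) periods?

2

First set merges to 5:45 am-6:15 am, 8:45 am-10:45 am, 5:30 pm-6:00 pm.
Second set merges to 5:30 am-12:30 pm.
A ∩ B = 5:45 am-6:15 am, 8:45 am-10:45 am.
That is 2 disjoint pieces.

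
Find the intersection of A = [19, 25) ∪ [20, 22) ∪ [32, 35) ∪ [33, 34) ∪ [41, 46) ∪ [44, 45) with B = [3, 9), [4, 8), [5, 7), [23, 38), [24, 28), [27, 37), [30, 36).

[23, 25) ∪ [32, 35)

Merge the first list: [19, 25), [32, 35), [41, 46).
Merge the second list: [3, 9), [23, 38).
[19, 25) ∩ B → [23, 25).
[32, 35) ∩ B → [32, 35).
[41, 46) meets no B interval.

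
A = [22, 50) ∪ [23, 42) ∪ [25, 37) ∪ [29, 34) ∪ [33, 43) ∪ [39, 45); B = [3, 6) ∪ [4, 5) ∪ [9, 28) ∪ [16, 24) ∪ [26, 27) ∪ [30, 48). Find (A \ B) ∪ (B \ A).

[3, 6) ∪ [9, 22) ∪ [28, 30) ∪ [48, 50)

Merge the first list: [22, 50).
Merge the second list: [3, 6), [9, 28), [30, 48).
A \ B = [28, 30), [48, 50).
B \ A = [3, 6), [9, 22).
Union of the two gives the symmetric difference.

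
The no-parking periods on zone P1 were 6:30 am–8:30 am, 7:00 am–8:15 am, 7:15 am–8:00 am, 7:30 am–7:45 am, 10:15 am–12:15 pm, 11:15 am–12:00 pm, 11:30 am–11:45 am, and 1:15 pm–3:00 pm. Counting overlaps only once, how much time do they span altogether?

Merged: 6:30 am–8:30 am, 10:15 am–12:15 pm, 1:15 pm–3:00 pm.
Lengths: 2 h + 2 h + 1 h 45 min = 5 h 45 min.

5 h 45 min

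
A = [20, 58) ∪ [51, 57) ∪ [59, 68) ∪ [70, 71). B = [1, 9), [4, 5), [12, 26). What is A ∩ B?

A, merged: [20, 58), [59, 68), [70, 71).
B, merged: [1, 9), [12, 26).
[20, 58) meets the second set on [20, 26).
[59, 68): no overlap with the second set.
[70, 71): no overlap with the second set.

[20, 26)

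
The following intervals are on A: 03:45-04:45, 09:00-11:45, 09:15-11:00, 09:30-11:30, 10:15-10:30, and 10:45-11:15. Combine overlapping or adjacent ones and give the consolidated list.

09:00-11:45 is disjoint → start new block.
09:15-11:00 overlaps/touches 09:00-11:45 → extend to 09:00-11:45.
09:30-11:30 overlaps/touches 09:00-11:45 → extend to 09:00-11:45.
10:15-10:30 overlaps/touches 09:00-11:45 → extend to 09:00-11:45.
10:45-11:15 overlaps/touches 09:00-11:45 → extend to 09:00-11:45.

03:45-04:45, 09:00-11:45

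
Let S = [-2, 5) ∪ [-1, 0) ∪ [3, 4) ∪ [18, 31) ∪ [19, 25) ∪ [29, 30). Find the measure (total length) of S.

20

Merged: [-2, 5), [18, 31).
Lengths: 7 + 13 = 20.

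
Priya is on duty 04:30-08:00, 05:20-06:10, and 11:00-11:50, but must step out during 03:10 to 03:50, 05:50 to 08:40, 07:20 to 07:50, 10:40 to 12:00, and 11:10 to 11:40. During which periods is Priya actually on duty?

A, merged: 04:30-08:00, 11:00-11:50.
B, merged: 03:10-03:50, 05:50-08:40, 10:40-12:00.
04:30-08:00 minus B → 04:30-05:50.
11:00-11:50: fully covered by B → removed.

04:30-05:50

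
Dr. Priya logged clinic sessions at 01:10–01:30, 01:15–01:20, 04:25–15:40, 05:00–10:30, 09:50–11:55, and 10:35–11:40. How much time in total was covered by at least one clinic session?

Merged: 01:10–01:30, 04:25–15:40.
Lengths: 20 min + 11 h 15 min = 11 h 35 min.

11 h 35 min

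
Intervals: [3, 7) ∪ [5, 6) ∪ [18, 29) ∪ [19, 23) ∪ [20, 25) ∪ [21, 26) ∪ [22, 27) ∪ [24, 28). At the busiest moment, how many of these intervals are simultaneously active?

5

Sweep endpoints in order; track running count of active intervals.
Peak of 5 reached at 22.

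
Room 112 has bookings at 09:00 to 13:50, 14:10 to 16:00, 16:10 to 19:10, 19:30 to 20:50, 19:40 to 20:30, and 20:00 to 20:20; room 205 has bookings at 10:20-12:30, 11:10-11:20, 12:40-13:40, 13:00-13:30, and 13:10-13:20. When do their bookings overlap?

Merge the first list: 09:00–13:50, 14:10–16:00, 16:10–19:10, 19:30–20:50.
Merge the second list: 10:20–12:30, 12:40–13:40.
09:00–13:50 overlaps B on 10:20–12:30, 12:40–13:40.
14:10–16:00 falls entirely outside B.
16:10–19:10 falls entirely outside B.
19:30–20:50 falls entirely outside B.

10:20–12:30, 12:40–13:40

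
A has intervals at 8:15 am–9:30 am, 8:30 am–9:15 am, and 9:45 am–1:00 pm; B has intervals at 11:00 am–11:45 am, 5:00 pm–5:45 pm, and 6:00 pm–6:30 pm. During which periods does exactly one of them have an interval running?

Merge the first list: 8:15 am-9:30 am, 9:45 am-1:00 pm.
A but not B: 8:15 am-9:30 am, 9:45 am-11:00 am, 11:45 am-1:00 pm.
B but not A: 5:00 pm-5:45 pm, 6:00 pm-6:30 pm.
Combining gives A △ B.

8:15 am-9:30 am, 9:45 am-11:00 am, 11:45 am-1:00 pm, 5:00 pm-5:45 pm, 6:00 pm-6:30 pm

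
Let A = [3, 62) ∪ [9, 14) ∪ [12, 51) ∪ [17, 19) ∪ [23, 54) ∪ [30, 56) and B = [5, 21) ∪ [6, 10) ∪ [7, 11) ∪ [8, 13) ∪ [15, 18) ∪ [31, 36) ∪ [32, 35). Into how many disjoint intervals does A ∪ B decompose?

1

First set merges to [3, 62).
Second set merges to [5, 21), [31, 36).
A ∪ B = [3, 62).
That is 1 disjoint piece.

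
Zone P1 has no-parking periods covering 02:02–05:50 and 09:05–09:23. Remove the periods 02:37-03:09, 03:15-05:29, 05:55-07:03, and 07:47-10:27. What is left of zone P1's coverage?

02:02–05:50 \ B = 02:02–02:37, 03:09–03:15, 05:29–05:50.
09:05–09:23: entirely removed.

02:02–02:37, 03:09–03:15, 05:29–05:50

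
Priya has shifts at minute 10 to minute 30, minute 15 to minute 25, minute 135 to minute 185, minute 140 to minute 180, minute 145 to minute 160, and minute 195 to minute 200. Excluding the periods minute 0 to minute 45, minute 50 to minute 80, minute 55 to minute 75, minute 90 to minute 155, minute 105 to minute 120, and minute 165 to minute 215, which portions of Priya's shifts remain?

minute 155 to minute 165

Merge the first list: minute 10 to minute 30, minute 135 to minute 185, minute 195 to minute 200.
Merge the second list: minute 0 to minute 45, minute 50 to minute 80, minute 90 to minute 155, minute 165 to minute 215.
minute 10 to minute 30: fully covered by B → removed.
minute 135 to minute 185 minus B → minute 155 to minute 165.
minute 195 to minute 200: fully covered by B → removed.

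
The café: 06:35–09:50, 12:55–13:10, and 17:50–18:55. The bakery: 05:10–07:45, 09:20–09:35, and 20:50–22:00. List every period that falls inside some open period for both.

06:35-09:50 ∩ B → 06:35-07:45, 09:20-09:35.
12:55-13:10 meets no B interval.
17:50-18:55 meets no B interval.

06:35-07:45, 09:20-09:35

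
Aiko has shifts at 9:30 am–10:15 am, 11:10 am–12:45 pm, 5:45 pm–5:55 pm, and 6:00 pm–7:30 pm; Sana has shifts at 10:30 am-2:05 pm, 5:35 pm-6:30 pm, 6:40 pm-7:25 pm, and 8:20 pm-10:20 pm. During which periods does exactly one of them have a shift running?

9:30 am–10:15 am, 10:30 am–11:10 am, 12:45 pm–2:05 pm, 5:35 pm–5:45 pm, 5:55 pm–6:00 pm, 6:30 pm–6:40 pm, 7:25 pm–7:30 pm, 8:20 pm–10:20 pm

A but not B: 9:30 am–10:15 am, 6:30 pm–6:40 pm, 7:25 pm–7:30 pm.
B but not A: 10:30 am–11:10 am, 12:45 pm–2:05 pm, 5:35 pm–5:45 pm, 5:55 pm–6:00 pm, 8:20 pm–10:20 pm.
Combining gives A △ B.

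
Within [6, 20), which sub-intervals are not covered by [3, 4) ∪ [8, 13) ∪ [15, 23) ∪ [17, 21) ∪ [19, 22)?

[6, 8) ∪ [13, 15)

Covered (merged): [3, 4), [8, 13), [15, 23).
Gaps within [6, 20): [6, 8), [13, 15).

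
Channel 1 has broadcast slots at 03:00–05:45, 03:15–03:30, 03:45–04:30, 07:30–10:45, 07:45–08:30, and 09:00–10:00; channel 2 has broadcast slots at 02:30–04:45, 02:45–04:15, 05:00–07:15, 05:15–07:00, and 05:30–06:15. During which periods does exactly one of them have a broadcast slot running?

02:30-03:00, 04:45-05:00, 05:45-07:15, 07:30-10:45

A, merged: 03:00-05:45, 07:30-10:45.
B, merged: 02:30-04:45, 05:00-07:15.
A \ B = 04:45-05:00, 07:30-10:45.
B \ A = 02:30-03:00, 05:45-07:15.
Union of the two gives the symmetric difference.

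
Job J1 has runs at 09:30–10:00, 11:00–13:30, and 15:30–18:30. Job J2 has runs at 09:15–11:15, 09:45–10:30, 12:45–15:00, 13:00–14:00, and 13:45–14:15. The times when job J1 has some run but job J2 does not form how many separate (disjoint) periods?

Second set merges to 09:15-11:15, 12:45-15:00.
A \ B = 11:15-12:45, 15:30-18:30.
That is 2 disjoint pieces.

2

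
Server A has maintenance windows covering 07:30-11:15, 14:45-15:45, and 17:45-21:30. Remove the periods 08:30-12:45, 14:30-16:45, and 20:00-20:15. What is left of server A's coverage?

07:30–11:15 \ B = 07:30–08:30.
14:45–15:45: entirely removed.
17:45–21:30 \ B = 17:45–20:00, 20:15–21:30.

07:30–08:30, 17:45–20:00, 20:15–21:30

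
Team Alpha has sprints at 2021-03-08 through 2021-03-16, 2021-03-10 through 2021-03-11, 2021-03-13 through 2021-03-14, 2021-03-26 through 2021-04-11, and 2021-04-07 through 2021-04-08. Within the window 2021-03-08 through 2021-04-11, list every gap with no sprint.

2021-03-17 through 2021-03-25

Covered (merged): 2021-03-08 through 2021-03-16, 2021-03-26 through 2021-04-11.
Gaps within 2021-03-08 through 2021-04-11: 2021-03-17 through 2021-03-25.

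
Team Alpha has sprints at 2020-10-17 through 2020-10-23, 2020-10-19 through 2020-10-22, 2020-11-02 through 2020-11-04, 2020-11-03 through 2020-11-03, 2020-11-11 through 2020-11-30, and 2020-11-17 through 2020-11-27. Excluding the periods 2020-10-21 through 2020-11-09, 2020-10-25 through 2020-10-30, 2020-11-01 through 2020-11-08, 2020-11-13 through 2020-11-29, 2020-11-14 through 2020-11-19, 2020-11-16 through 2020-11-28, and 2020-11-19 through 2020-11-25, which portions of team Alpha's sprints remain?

Merge the first list: 2020-10-17 through 2020-10-23, 2020-11-02 through 2020-11-04, 2020-11-11 through 2020-11-30.
Merge the second list: 2020-10-21 through 2020-11-09, 2020-11-13 through 2020-11-29.
2020-10-17 through 2020-10-23 \ B = 2020-10-17 through 2020-10-20.
2020-11-02 through 2020-11-04: entirely removed.
2020-11-11 through 2020-11-30 \ B = 2020-11-11 through 2020-11-12, 2020-11-30 through 2020-11-30.

2020-10-17 through 2020-10-20, 2020-11-11 through 2020-11-12, 2020-11-30 through 2020-11-30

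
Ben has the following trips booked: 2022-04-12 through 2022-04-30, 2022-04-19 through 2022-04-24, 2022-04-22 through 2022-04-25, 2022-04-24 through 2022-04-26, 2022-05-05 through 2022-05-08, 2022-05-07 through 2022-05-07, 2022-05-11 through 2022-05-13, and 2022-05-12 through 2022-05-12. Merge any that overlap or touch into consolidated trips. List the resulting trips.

2022-04-19 through 2022-04-24 overlaps/touches 2022-04-12 through 2022-04-30 → extend to 2022-04-12 through 2022-04-30.
2022-04-22 through 2022-04-25 overlaps/touches 2022-04-12 through 2022-04-30 → extend to 2022-04-12 through 2022-04-30.
2022-04-24 through 2022-04-26 overlaps/touches 2022-04-12 through 2022-04-30 → extend to 2022-04-12 through 2022-04-30.
2022-05-05 through 2022-05-08 is disjoint → start new block.
2022-05-07 through 2022-05-07 overlaps/touches 2022-05-05 through 2022-05-08 → extend to 2022-05-05 through 2022-05-08.
2022-05-11 through 2022-05-13 is disjoint → start new block.
2022-05-12 through 2022-05-12 overlaps/touches 2022-05-11 through 2022-05-13 → extend to 2022-05-11 through 2022-05-13.

2022-04-12 through 2022-04-30, 2022-05-05 through 2022-05-08, 2022-05-11 through 2022-05-13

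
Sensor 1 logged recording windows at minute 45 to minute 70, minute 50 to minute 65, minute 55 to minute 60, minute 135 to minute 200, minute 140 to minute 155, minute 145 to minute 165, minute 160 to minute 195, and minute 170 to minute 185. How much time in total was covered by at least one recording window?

Merged: minute 45 to minute 70, minute 135 to minute 200.
Lengths: 25 minutes + 65 minutes = 90 minutes.

90 minutes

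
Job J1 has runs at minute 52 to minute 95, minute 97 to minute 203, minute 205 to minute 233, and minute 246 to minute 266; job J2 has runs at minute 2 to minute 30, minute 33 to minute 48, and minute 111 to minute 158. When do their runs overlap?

minute 111 to minute 158

minute 52 to minute 95 falls entirely outside B.
minute 97 to minute 203 overlaps B on minute 111 to minute 158.
minute 205 to minute 233 falls entirely outside B.
minute 246 to minute 266 falls entirely outside B.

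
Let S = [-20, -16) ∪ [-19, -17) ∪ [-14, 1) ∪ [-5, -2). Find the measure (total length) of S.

19

Merged: [-20, -16), [-14, 1).
Lengths: 4 + 15 = 19.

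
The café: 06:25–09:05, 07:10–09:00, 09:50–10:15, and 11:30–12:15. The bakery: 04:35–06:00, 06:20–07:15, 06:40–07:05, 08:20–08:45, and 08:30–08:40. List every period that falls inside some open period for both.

A, merged: 06:25-09:05, 09:50-10:15, 11:30-12:15.
B, merged: 04:35-06:00, 06:20-07:15, 08:20-08:45.
06:25-09:05 overlaps B on 06:25-07:15, 08:20-08:45.
09:50-10:15 falls entirely outside B.
11:30-12:15 falls entirely outside B.

06:25-07:15, 08:20-08:45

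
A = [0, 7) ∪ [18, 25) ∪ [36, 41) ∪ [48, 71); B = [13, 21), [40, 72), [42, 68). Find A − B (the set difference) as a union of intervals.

B, merged: [13, 21), [40, 72).
[0, 7) is untouched.
[18, 25) with B removed leaves [21, 25).
[36, 41) with B removed leaves [36, 40).
[48, 71) lies entirely inside B → drops out.

[0, 7) ∪ [21, 25) ∪ [36, 40)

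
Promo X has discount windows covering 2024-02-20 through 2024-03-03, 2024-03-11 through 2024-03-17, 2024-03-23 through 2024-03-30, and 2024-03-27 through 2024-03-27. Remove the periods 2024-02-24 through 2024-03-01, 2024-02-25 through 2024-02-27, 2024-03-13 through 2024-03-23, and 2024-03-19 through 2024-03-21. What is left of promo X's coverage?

2024-02-20 through 2024-02-23, 2024-03-02 through 2024-03-03, 2024-03-11 through 2024-03-12, 2024-03-24 through 2024-03-30

A, merged: 2024-02-20 through 2024-03-03, 2024-03-11 through 2024-03-17, 2024-03-23 through 2024-03-30.
B, merged: 2024-02-24 through 2024-03-01, 2024-03-13 through 2024-03-23.
2024-02-20 through 2024-03-03 with B removed leaves 2024-02-20 through 2024-02-23, 2024-03-02 through 2024-03-03.
2024-03-11 through 2024-03-17 with B removed leaves 2024-03-11 through 2024-03-12.
2024-03-23 through 2024-03-30 with B removed leaves 2024-03-24 through 2024-03-30.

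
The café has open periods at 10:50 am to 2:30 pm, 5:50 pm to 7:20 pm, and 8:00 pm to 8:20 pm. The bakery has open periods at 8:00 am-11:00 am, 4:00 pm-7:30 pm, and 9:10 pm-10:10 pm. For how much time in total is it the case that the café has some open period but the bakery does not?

A \ B = 11:00 am–2:30 pm, 8:00 pm–8:20 pm.
Total: 3 h 30 min + 20 min = 3 h 50 min.

3 h 50 min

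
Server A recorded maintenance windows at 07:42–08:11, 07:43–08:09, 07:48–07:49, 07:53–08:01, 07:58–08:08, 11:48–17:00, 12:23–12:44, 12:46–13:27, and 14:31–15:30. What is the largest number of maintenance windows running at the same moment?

4

Sweep endpoints in order; track running count of active intervals.
Peak of 4 reached at 07:58.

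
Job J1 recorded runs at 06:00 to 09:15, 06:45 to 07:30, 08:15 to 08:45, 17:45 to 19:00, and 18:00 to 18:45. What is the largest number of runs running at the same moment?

2

Walk the sorted start/end points keeping a running depth.
The depth first hits 2 at 06:45.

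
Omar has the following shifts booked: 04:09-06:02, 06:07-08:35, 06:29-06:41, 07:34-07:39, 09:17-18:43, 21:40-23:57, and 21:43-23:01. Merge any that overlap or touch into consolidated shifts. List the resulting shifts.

04:09–06:02, 06:07–08:35, 09:17–18:43, 21:40–23:57

06:07–08:35 is disjoint → start new block.
06:29–06:41 overlaps/touches 06:07–08:35 → extend to 06:07–08:35.
07:34–07:39 overlaps/touches 06:07–08:35 → extend to 06:07–08:35.
09:17–18:43 is disjoint → start new block.
21:40–23:57 is disjoint → start new block.
21:43–23:01 overlaps/touches 21:40–23:57 → extend to 21:40–23:57.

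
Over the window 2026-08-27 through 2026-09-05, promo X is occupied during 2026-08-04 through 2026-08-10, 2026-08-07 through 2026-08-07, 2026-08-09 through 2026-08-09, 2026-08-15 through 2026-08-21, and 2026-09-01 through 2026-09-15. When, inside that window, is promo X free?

The merged coverage is 2026-08-04 through 2026-08-10, 2026-08-15 through 2026-08-21, 2026-09-01 through 2026-09-15.
Uncovered inside 2026-08-27 through 2026-09-05: 2026-08-27 through 2026-08-31.

2026-08-27 through 2026-08-31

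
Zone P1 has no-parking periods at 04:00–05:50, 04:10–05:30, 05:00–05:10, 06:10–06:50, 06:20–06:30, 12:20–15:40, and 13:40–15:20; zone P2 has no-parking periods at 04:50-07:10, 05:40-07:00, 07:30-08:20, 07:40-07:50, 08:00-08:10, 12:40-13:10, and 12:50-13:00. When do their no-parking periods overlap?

04:50-05:50, 06:10-06:50, 12:40-13:10

Merge the first list: 04:00-05:50, 06:10-06:50, 12:20-15:40.
Merge the second list: 04:50-07:10, 07:30-08:20, 12:40-13:10.
04:00-05:50 ∩ B → 04:50-05:50.
06:10-06:50 ∩ B → 06:10-06:50.
12:20-15:40 ∩ B → 12:40-13:10.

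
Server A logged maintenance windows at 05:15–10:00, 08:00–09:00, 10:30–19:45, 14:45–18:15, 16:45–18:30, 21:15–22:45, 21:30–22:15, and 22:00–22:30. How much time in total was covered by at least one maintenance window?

Merged: 05:15–10:00, 10:30–19:45, 21:15–22:45.
Lengths: 4 h 45 min + 9 h 15 min + 1 h 30 min = 15 h 30 min.

15 h 30 min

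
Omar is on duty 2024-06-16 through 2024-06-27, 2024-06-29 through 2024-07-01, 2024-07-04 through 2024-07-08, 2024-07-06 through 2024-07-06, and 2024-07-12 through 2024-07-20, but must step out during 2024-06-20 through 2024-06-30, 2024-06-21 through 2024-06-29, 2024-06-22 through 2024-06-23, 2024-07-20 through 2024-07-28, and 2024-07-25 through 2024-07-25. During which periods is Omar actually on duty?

Merge the first list: 2024-06-16 through 2024-06-27, 2024-06-29 through 2024-07-01, 2024-07-04 through 2024-07-08, 2024-07-12 through 2024-07-20.
Merge the second list: 2024-06-20 through 2024-06-30, 2024-07-20 through 2024-07-28.
2024-06-16 through 2024-06-27 with B removed leaves 2024-06-16 through 2024-06-19.
2024-06-29 through 2024-07-01 with B removed leaves 2024-07-01 through 2024-07-01.
2024-07-04 through 2024-07-08 is untouched.
2024-07-12 through 2024-07-20 with B removed leaves 2024-07-12 through 2024-07-19.

2024-06-16 through 2024-06-19, 2024-07-01 through 2024-07-01, 2024-07-04 through 2024-07-08, 2024-07-12 through 2024-07-19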